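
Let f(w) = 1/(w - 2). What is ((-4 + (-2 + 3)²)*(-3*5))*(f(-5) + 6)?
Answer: 1845/7 ≈ 263.57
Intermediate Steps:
f(w) = 1/(-2 + w)
((-4 + (-2 + 3)²)*(-3*5))*(f(-5) + 6) = ((-4 + (-2 + 3)²)*(-3*5))*(1/(-2 - 5) + 6) = ((-4 + 1²)*(-15))*(1/(-7) + 6) = ((-4 + 1)*(-15))*(-⅐ + 6) = -3*(-15)*(41/7) = 45*(41/7) = 1845/7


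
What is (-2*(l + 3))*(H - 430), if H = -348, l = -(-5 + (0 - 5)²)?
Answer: -26452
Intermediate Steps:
l = -20 (l = -(-5 + (-5)²) = -(-5 + 25) = -1*20 = -20)
(-2*(l + 3))*(H - 430) = (-2*(-20 + 3))*(-348 - 430) = -2*(-17)*(-778) = 34*(-778) = -26452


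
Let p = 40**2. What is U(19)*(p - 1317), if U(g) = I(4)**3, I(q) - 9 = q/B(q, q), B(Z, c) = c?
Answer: 283000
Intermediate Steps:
p = 1600
I(q) = 10 (I(q) = 9 + q/q = 9 + 1 = 10)
U(g) = 1000 (U(g) = 10**3 = 1000)
U(19)*(p - 1317) = 1000*(1600 - 1317) = 1000*283 = 283000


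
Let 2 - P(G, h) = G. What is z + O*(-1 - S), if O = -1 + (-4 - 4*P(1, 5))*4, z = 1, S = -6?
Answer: -164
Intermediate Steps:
P(G, h) = 2 - G
O = -33 (O = -1 + (-4 - 4*(2 - 1*1))*4 = -1 + (-4 - 4*(2 - 1))*4 = -1 + (-4 - 4*1)*4 = -1 + (-4 - 4)*4 = -1 - 8*4 = -1 - 32 = -33)
z + O*(-1 - S) = 1 - 33*(-1 - 1*(-6)) = 1 - 33*(-1 + 6) = 1 - 33*5 = 1 - 165 = -164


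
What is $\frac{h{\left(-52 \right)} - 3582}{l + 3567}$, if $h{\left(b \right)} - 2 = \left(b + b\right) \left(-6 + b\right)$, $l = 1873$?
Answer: $\frac{613}{1360} \approx 0.45074$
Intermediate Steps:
$h{\left(b \right)} = 2 + 2 b \left(-6 + b\right)$ ($h{\left(b \right)} = 2 + \left(b + b\right) \left(-6 + b\right) = 2 + 2 b \left(-6 + b\right)$)
$\frac{h{\left(-52 \right)} - 3582}{l + 3567} = \frac{\left(2 - -624 + 2 \left(-52\right)^{2}\right) - 3582}{1873 + 3567} = \frac{\left(2 + 624 + 2 \cdot 2704\right) - 3582}{5440} = \left(\left(2 + 624 + 5408\right) - 3582\right) \frac{1}{5440} = \left(6034 - 3582\right) \frac{1}{5440} = 2452 \cdot \frac{1}{5440} = \frac{613}{1360}$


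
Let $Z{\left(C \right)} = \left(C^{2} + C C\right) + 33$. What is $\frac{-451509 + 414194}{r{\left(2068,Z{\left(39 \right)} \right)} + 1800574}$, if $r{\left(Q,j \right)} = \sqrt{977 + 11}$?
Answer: $- \frac{33594209405}{1621033364244} + \frac{37315 \sqrt{247}}{1621033364244} \approx -0.020724$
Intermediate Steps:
$Z{\left(C \right)} = 33 + 2 C^{2}$ ($Z{\left(C \right)} = \left(C^{2} + C^{2}\right) + 33 = 2 C^{2} + 33 = 33 + 2 C^{2}$)
$r{\left(Q,j \right)} = 2 \sqrt{247}$ ($r{\left(Q,j \right)} = \sqrt{988} = 2 \sqrt{247}$)
$\frac{-451509 + 414194}{r{\left(2068,Z{\left(39 \right)} \right)} + 1800574} = \frac{-451509 + 414194}{2 \sqrt{247} + 1800574} = - \frac{37315}{1800574 + 2 \sqrt{247}}$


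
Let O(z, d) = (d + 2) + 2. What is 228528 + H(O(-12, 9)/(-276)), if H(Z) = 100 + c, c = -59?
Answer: 228569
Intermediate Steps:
O(z, d) = 4 + d (O(z, d) = (2 + d) + 2 = 4 + d)
H(Z) = 41 (H(Z) = 100 - 59 = 41)
228528 + H(O(-12, 9)/(-276)) = 228528 + 41 = 228569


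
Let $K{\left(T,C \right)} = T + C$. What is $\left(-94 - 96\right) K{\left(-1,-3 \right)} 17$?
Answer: $12920$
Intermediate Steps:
$K{\left(T,C \right)} = C + T$
$\left(-94 - 96\right) K{\left(-1,-3 \right)} 17 = \left(-94 - 96\right) \left(-3 - 1\right) 17 = \left(-190\right) \left(-4\right) 17 = 760 \cdot 17 = 12920$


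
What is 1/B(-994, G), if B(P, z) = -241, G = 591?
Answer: -1/241 ≈ -0.0041494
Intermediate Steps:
1/B(-994, G) = 1/(-241) = -1/241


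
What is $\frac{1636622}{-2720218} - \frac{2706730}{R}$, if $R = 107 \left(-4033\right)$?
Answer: $\frac{3328321269429}{586929196879} \approx 5.6707$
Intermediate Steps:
$R = -431531$
$\frac{1636622}{-2720218} - \frac{2706730}{R} = \frac{1636622}{-2720218} - \frac{2706730}{-431531} = 1636622 \left(- \frac{1}{2720218}\right) - - \frac{2706730}{431531} = - \frac{818311}{1360109} + \frac{2706730}{431531} = \frac{3328321269429}{586929196879}$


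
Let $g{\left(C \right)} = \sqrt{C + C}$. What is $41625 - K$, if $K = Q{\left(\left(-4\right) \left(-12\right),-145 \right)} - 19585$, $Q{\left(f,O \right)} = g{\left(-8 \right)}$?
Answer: $61210 - 4 i \approx 61210.0 - 4.0 i$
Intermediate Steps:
$g{\left(C \right)} = \sqrt{2} \sqrt{C}$ ($g{\left(C \right)} = \sqrt{2 C} = \sqrt{2} \sqrt{C}$)
$Q{\left(f,O \right)} = 4 i$ ($Q{\left(f,O \right)} = \sqrt{2} \sqrt{-8} = \sqrt{2} \cdot 2 i \sqrt{2} = 4 i$)
$K = -19585 + 4 i$ ($K = 4 i - 19585 = -19585 + 4 i \approx -19585.0 + 4.0 i$)
$41625 - K = 41625 - \left(-19585 + 4 i\right) = 41625 + \left(19585 - 4 i\right) = 61210 - 4 i$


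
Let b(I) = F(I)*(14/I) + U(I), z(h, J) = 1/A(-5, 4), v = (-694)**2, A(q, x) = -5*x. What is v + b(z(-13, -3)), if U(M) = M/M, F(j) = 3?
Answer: 480797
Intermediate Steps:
U(M) = 1
v = 481636
z(h, J) = -1/20 (z(h, J) = 1/(-5*4) = 1/(-20) = -1/20)
b(I) = 1 + 42/I (b(I) = 3*(14/I) + 1 = 42/I + 1 = 1 + 42/I)
v + b(z(-13, -3)) = 481636 + (42 - 1/20)/(-1/20) = 481636 - 20*839/20 = 481636 - 839 = 480797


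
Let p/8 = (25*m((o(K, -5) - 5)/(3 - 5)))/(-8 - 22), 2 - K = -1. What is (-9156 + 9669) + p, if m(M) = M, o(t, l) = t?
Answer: 1519/3 ≈ 506.33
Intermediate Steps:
K = 3 (K = 2 - 1*(-1) = 2 + 1 = 3)
p = -20/3 (p = 8*((25*((3 - 5)/(3 - 5)))/(-8 - 22)) = 8*((25*(-2/(-2)))/(-30)) = 8*((25*(-2*(-½)))*(-1/30)) = 8*((25*1)*(-1/30)) = 8*(25*(-1/30)) = 8*(-⅚) = -20/3 ≈ -6.6667)
(-9156 + 9669) + p = (-9156 + 9669) - 20/3 = 513 - 20/3 = 1519/3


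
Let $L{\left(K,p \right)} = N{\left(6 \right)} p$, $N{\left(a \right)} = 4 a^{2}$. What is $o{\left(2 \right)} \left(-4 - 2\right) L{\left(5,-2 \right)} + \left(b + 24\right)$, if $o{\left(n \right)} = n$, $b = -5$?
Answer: $3475$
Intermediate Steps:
$L{\left(K,p \right)} = 144 p$ ($L{\left(K,p \right)} = 4 \cdot 6^{2} p = 4 \cdot 36 p = 144 p$)
$o{\left(2 \right)} \left(-4 - 2\right) L{\left(5,-2 \right)} + \left(b + 24\right) = 2 \left(-4 - 2\right) 144 \left(-2\right) + \left(-5 + 24\right) = 2 \left(\left(-6\right) \left(-288\right)\right) + 19 = 2 \cdot 1728 + 19 = 3456 + 19 = 3475$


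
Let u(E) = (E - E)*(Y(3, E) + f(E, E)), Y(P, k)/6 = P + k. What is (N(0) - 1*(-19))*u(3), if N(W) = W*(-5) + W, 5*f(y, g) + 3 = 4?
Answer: 0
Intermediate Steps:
f(y, g) = ⅕ (f(y, g) = -⅗ + (⅕)*4 = -⅗ + ⅘ = ⅕)
Y(P, k) = 6*P + 6*k (Y(P, k) = 6*(P + k) = 6*P + 6*k)
N(W) = -4*W (N(W) = -5*W + W = -4*W)
u(E) = 0 (u(E) = (E - E)*((6*3 + 6*E) + ⅕) = 0*((18 + 6*E) + ⅕) = 0*(91/5 + 6*E) = 0)
(N(0) - 1*(-19))*u(3) = (-4*0 - 1*(-19))*0 = (0 + 19)*0 = 19*0 = 0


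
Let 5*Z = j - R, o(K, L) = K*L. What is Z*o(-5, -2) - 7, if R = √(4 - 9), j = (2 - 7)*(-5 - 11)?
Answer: 153 - 2*I*√5 ≈ 153.0 - 4.4721*I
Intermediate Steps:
j = 80 (j = -5*(-16) = 80)
R = I*√5 (R = √(-5) = I*√5 ≈ 2.2361*I)
Z = 16 - I*√5/5 (Z = (80 - I*√5)/5 = 16 - I*√5/5 ≈ 16.0 - 0.44721*I)
Z*o(-5, -2) - 7 = (16 - I*√5/5)*(-5*(-2)) - 7 = (16 - I*√5/5)*10 - 7 = (160 - 2*I*√5) - 7 = 153 - 2*I*√5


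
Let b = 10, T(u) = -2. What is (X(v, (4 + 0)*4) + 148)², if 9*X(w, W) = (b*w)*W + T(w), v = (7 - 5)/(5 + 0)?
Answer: 1943236/81 ≈ 23991.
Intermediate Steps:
v = ⅖ (v = 2/5 = 2*(⅕) = ⅖ ≈ 0.40000)
X(w, W) = -2/9 + 10*W*w/9 (X(w, W) = ((10*w)*W - 2)/9 = (10*W*w - 2)/9 = (-2 + 10*W*w)/9 = -2/9 + 10*W*w/9)
(X(v, (4 + 0)*4) + 148)² = ((-2/9 + (10/9)*((4 + 0)*4)*(⅖)) + 148)² = ((-2/9 + (10/9)*(4*4)*(⅖)) + 148)² = ((-2/9 + (10/9)*16*(⅖)) + 148)² = ((-2/9 + 64/9) + 148)² = (62/9 + 148)² = (1394/9)² = 1943236/81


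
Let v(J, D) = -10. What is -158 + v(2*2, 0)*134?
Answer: -1498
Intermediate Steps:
-158 + v(2*2, 0)*134 = -158 - 10*134 = -158 - 1340 = -1498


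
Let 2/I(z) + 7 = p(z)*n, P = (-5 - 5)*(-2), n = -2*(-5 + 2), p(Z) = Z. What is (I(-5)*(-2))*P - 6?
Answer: -142/37 ≈ -3.8378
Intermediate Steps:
n = 6 (n = -2*(-3) = 6)
P = 20 (P = -10*(-2) = 20)
I(z) = 2/(-7 + 6*z) (I(z) = 2/(-7 + z*6) = 2/(-7 + 6*z))
(I(-5)*(-2))*P - 6 = ((2/(-7 + 6*(-5)))*(-2))*20 - 6 = ((2/(-7 - 30))*(-2))*20 - 6 = ((2/(-37))*(-2))*20 - 6 = ((2*(-1/37))*(-2))*20 - 6 = -2/37*(-2)*20 - 6 = (4/37)*20 - 6 = 80/37 - 6 = -142/37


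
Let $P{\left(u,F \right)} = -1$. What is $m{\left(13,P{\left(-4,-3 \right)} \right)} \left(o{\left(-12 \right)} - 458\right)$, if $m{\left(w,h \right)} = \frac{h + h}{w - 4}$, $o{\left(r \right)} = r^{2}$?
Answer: $\frac{628}{9} \approx 69.778$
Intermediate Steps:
$m{\left(w,h \right)} = \frac{2 h}{-4 + w}$
$m{\left(13,P{\left(-4,-3 \right)} \right)} \left(o{\left(-12 \right)} - 458\right) = 2 \left(-1\right) \frac{1}{-4 + 13} \left(\left(-12\right)^{2} - 458\right) = 2 \left(-1\right) \frac{1}{9} \left(144 - 458\right) = 2 \left(-1\right) \frac{1}{9} \left(-314\right) = \left(- \frac{2}{9}\right) \left(-314\right) = \frac{628}{9}$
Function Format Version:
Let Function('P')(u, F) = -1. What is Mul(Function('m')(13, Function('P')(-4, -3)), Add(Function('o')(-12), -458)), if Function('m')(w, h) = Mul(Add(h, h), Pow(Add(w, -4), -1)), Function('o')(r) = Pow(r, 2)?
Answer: Rational(628, 9) ≈ 69.778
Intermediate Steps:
Function('m')(w, h) = Mul(2, h, Pow(Add(-4, w), -1)) (Function('m')(w, h) = Mul(Mul(2, h), Pow(Add(-4, w), -1)) = Mul(2, h, Pow(Add(-4, w), -1)))
Mul(Function('m')(13, Function('P')(-4, -3)), Add(Function('o')(-12), -458)) = Mul(Mul(2, -1, Pow(Add(-4, 13), -1)), Add(Pow(-12, 2), -458)) = Mul(Mul(2, -1, Pow(9, -1)), Add(144, -458)) = Mul(Mul(2, -1, Rational(1, 9)), -314) = Mul(Rational(-2, 9), -314) = Rational(628, 9)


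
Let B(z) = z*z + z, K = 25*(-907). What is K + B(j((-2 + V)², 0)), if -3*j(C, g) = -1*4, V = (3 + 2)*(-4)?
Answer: -204047/9 ≈ -22672.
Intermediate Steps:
V = -20 (V = 5*(-4) = -20)
K = -22675
j(C, g) = 4/3 (j(C, g) = -(-1)*4/3 = -⅓*(-4) = 4/3)
B(z) = z + z² (B(z) = z² + z = z + z²)
K + B(j((-2 + V)², 0)) = -22675 + 4*(1 + 4/3)/3 = -22675 + (4/3)*(7/3) = -22675 + 28/9 = -204047/9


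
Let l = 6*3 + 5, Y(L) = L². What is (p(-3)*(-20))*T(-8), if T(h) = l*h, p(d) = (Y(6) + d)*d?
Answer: -364320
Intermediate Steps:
l = 23 (l = 18 + 5 = 23)
p(d) = d*(36 + d) (p(d) = (6² + d)*d = (36 + d)*d = d*(36 + d))
T(h) = 23*h
(p(-3)*(-20))*T(-8) = (-3*(36 - 3)*(-20))*(23*(-8)) = (-3*33*(-20))*(-184) = -99*(-20)*(-184) = 1980*(-184) = -364320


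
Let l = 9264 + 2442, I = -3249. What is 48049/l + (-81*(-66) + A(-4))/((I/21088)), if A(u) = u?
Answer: -439516441525/12677598 ≈ -34669.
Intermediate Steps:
l = 11706
48049/l + (-81*(-66) + A(-4))/((I/21088)) = 48049/11706 + (-81*(-66) - 4)/((-3249/21088)) = 48049*(1/11706) + (5346 - 4)/((-3249*1/21088)) = 48049/11706 + 5342/(-3249/21088) = 48049/11706 + 5342*(-21088/3249) = 48049/11706 - 112652096/3249 = -439516441525/12677598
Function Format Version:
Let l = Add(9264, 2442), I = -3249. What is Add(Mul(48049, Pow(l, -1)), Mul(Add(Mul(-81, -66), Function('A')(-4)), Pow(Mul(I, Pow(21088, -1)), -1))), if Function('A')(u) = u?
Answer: Rational(-439516441525, 12677598) ≈ -34669.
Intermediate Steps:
l = 11706
Add(Mul(48049, Pow(l, -1)), Mul(Add(Mul(-81, -66), Function('A')(-4)), Pow(Mul(I, Pow(21088, -1)), -1))) = Add(Mul(48049, Pow(11706, -1)), Mul(Add(Mul(-81, -66), -4), Pow(Mul(-3249, Pow(21088, -1)), -1))) = Add(Mul(48049, Rational(1, 11706)), Mul(Add(5346, -4), Pow(Mul(-3249, Rational(1, 21088)), -1))) = Add(Rational(48049, 11706), Mul(5342, Pow(Rational(-3249, 21088), -1))) = Add(Rational(48049, 11706), Mul(5342, Rational(-21088, 3249))) = Add(Rational(48049, 11706), Rational(-112652096, 3249)) = Rational(-439516441525, 12677598)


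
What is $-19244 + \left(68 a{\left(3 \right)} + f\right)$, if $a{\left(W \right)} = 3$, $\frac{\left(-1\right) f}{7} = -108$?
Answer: $-18284$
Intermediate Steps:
$f = 756$ ($f = \left(-7\right) \left(-108\right) = 756$)
$-19244 + \left(68 a{\left(3 \right)} + f\right) = -19244 + \left(68 \cdot 3 + 756\right) = -19244 + \left(204 + 756\right) = -19244 + 960 = -18284$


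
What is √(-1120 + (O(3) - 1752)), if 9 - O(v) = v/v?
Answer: 4*I*√179 ≈ 53.516*I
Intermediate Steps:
O(v) = 8 (O(v) = 9 - v/v = 9 - 1*1 = 9 - 1 = 8)
√(-1120 + (O(3) - 1752)) = √(-1120 + (8 - 1752)) = √(-1120 - 1744) = √(-2864) = 4*I*√179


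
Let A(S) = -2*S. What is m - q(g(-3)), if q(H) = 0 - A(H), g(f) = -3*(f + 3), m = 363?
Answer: 363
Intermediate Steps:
g(f) = -9 - 3*f (g(f) = -3*(3 + f) = -9 - 3*f)
q(H) = 2*H (q(H) = 0 - (-2)*H = 0 + 2*H = 2*H)
m - q(g(-3)) = 363 - 2*(-9 - 3*(-3)) = 363 - 2*(-9 + 9) = 363 - 2*0 = 363 - 1*0 = 363 + 0 = 363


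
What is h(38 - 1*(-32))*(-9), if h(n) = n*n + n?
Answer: -44730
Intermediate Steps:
h(n) = n + n**2 (h(n) = n**2 + n = n + n**2)
h(38 - 1*(-32))*(-9) = ((38 - 1*(-32))*(1 + (38 - 1*(-32))))*(-9) = ((38 + 32)*(1 + (38 + 32)))*(-9) = (70*(1 + 70))*(-9) = (70*71)*(-9) = 4970*(-9) = -44730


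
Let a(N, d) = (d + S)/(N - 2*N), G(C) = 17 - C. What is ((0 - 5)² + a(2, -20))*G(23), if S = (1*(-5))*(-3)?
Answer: -165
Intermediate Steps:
S = 15 (S = -5*(-3) = 15)
a(N, d) = -(15 + d)/N (a(N, d) = (d + 15)/(N - 2*N) = (15 + d)/((-N)) = (15 + d)*(-1/N) = -(15 + d)/N)
((0 - 5)² + a(2, -20))*G(23) = ((0 - 5)² + (-15 - 1*(-20))/2)*(17 - 1*23) = ((-5)² + (-15 + 20)/2)*(17 - 23) = (25 + (½)*5)*(-6) = (25 + 5/2)*(-6) = (55/2)*(-6) = -165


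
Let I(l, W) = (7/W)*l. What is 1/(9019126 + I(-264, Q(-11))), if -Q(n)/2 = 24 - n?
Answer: 5/45095762 ≈ 1.1088e-7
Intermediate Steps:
Q(n) = -48 + 2*n (Q(n) = -2*(24 - n) = -48 + 2*n)
I(l, W) = 7*l/W
1/(9019126 + I(-264, Q(-11))) = 1/(9019126 + 7*(-264)/(-48 + 2*(-11))) = 1/(9019126 + 7*(-264)/(-48 - 22)) = 1/(9019126 + 7*(-264)/(-70)) = 1/(9019126 + 7*(-264)*(-1/70)) = 1/(9019126 + 132/5) = 1/(45095762/5) = 5/45095762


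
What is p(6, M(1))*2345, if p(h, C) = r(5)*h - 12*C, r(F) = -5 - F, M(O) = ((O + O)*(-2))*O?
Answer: -28140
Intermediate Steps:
M(O) = -4*O² (M(O) = ((2*O)*(-2))*O = (-4*O)*O = -4*O²)
p(h, C) = -12*C - 10*h (p(h, C) = (-5 - 1*5)*h - 12*C = (-5 - 5)*h - 12*C = -10*h - 12*C = -12*C - 10*h)
p(6, M(1))*2345 = (-(-48)*1² - 10*6)*2345 = (-(-48) - 60)*2345 = (-12*(-4) - 60)*2345 = (48 - 60)*2345 = -12*2345 = -28140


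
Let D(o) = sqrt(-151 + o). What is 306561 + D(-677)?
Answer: 306561 + 6*I*sqrt(23) ≈ 3.0656e+5 + 28.775*I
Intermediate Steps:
306561 + D(-677) = 306561 + sqrt(-151 - 677) = 306561 + sqrt(-828) = 306561 + 6*I*sqrt(23)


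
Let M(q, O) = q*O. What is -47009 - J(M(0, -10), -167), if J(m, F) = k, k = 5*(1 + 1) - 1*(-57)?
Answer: -47076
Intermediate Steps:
M(q, O) = O*q
k = 67 (k = 5*2 + 57 = 10 + 57 = 67)
J(m, F) = 67
-47009 - J(M(0, -10), -167) = -47009 - 1*67 = -47009 - 67 = -47076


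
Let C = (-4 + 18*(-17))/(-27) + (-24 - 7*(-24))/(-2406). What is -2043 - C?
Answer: -22243223/10827 ≈ -2054.4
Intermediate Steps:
C = 123662/10827 (C = (-4 - 306)*(-1/27) + (-24 + 168)*(-1/2406) = -310*(-1/27) + 144*(-1/2406) = 310/27 - 24/401 = 123662/10827 ≈ 11.422)
-2043 - C = -2043 - 1*123662/10827 = -2043 - 123662/10827 = -22243223/10827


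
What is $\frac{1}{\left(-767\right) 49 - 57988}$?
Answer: $- \frac{1}{95571} \approx -1.0463 \cdot 10^{-5}$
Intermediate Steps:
$\frac{1}{\left(-767\right) 49 - 57988} = \frac{1}{-37583 - 57988} = \frac{1}{-95571} = - \frac{1}{95571}$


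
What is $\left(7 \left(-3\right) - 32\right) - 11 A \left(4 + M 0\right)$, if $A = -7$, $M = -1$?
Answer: $-16324$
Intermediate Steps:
$\left(7 \left(-3\right) - 32\right) - 11 A \left(4 + M 0\right) = \left(7 \left(-3\right) - 32\right) \left(-11\right) \left(-7\right) \left(4 - 0\right) = \left(-21 - 32\right) 77 \left(4 + 0\right) = - 53 \cdot 77 \cdot 4 = \left(-53\right) 308 = -16324$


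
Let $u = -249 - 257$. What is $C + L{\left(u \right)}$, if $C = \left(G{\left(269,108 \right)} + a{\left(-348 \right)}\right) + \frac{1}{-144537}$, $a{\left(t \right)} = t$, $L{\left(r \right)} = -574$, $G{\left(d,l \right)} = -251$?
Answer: $- \frac{169541902}{144537} \approx -1173.0$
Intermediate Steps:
$u = -506$
$C = - \frac{86577664}{144537}$ ($C = \left(-251 - 348\right) + \frac{1}{-144537} = -599 - \frac{1}{144537} = - \frac{86577664}{144537} \approx -599.0$)
$C + L{\left(u \right)} = - \frac{86577664}{144537} - 574 = - \frac{169541902}{144537}$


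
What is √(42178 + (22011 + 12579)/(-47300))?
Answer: √943627815130/4730 ≈ 205.37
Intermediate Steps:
√(42178 + (22011 + 12579)/(-47300)) = √(42178 + 34590*(-1/47300)) = √(42178 - 3459/4730) = √(199498481/4730) = √943627815130/4730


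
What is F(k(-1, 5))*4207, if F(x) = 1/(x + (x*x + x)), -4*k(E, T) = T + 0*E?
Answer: -67312/15 ≈ -4487.5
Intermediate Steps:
k(E, T) = -T/4 (k(E, T) = -(T + 0*E)/4 = -(T + 0)/4 = -T/4)
F(x) = 1/(x² + 2*x) (F(x) = 1/(x + (x² + x)) = 1/(x + (x + x²)) = 1/(x² + 2*x))
F(k(-1, 5))*4207 = (1/(((-¼*5))*(2 - ¼*5)))*4207 = (1/((-5/4)*(2 - 5/4)))*4207 = -4/(5*¾)*4207 = -⅘*4/3*4207 = -16/15*4207 = -67312/15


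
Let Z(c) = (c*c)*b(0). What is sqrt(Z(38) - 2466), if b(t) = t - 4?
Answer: I*sqrt(8242) ≈ 90.785*I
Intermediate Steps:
b(t) = -4 + t
Z(c) = -4*c**2 (Z(c) = (c*c)*(-4 + 0) = c**2*(-4) = -4*c**2)
sqrt(Z(38) - 2466) = sqrt(-4*38**2 - 2466) = sqrt(-4*1444 - 2466) = sqrt(-5776 - 2466) = sqrt(-8242) = I*sqrt(8242)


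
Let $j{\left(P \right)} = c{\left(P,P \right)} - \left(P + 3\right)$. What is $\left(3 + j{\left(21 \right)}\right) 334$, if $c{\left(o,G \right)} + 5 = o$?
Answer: $-1670$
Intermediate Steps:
$c{\left(o,G \right)} = -5 + o$
$j{\left(P \right)} = -8$ ($j{\left(P \right)} = \left(-5 + P\right) - \left(P + 3\right) = \left(-5 + P\right) - \left(3 + P\right) = -8$)
$\left(3 + j{\left(21 \right)}\right) 334 = \left(3 - 8\right) 334 = \left(-5\right) 334 = -1670$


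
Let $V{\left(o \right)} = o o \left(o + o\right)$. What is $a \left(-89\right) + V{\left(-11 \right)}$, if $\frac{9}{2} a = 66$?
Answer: $- \frac{11902}{3} \approx -3967.3$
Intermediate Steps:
$a = \frac{44}{3}$ ($a = \frac{2}{9} \cdot 66 = \frac{44}{3} \approx 14.667$)
$V{\left(o \right)} = 2 o^{3}$ ($V{\left(o \right)} = o^{2} \cdot 2 o = 2 o^{3}$)
$a \left(-89\right) + V{\left(-11 \right)} = \frac{44}{3} \left(-89\right) + 2 \left(-11\right)^{3} = - \frac{3916}{3} + 2 \left(-1331\right) = - \frac{3916}{3} - 2662 = - \frac{11902}{3}$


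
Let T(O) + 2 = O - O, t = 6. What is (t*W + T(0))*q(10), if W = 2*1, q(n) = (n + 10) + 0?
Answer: 200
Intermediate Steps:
q(n) = 10 + n (q(n) = (10 + n) + 0 = 10 + n)
T(O) = -2 (T(O) = -2 + (O - O) = -2 + 0 = -2)
W = 2
(t*W + T(0))*q(10) = (6*2 - 2)*(10 + 10) = (12 - 2)*20 = 10*20 = 200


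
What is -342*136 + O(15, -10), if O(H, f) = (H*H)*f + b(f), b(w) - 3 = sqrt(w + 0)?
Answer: -48759 + I*sqrt(10) ≈ -48759.0 + 3.1623*I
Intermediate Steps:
b(w) = 3 + sqrt(w) (b(w) = 3 + sqrt(w + 0) = 3 + sqrt(w))
O(H, f) = 3 + sqrt(f) + f*H**2 (O(H, f) = (H*H)*f + (3 + sqrt(f)) = H**2*f + (3 + sqrt(f)) = f*H**2 + (3 + sqrt(f)) = 3 + sqrt(f) + f*H**2)
-342*136 + O(15, -10) = -342*136 + (3 + sqrt(-10) - 10*15**2) = -46512 + (3 + I*sqrt(10) - 10*225) = -46512 + (3 + I*sqrt(10) - 2250) = -46512 + (-2247 + I*sqrt(10)) = -48759 + I*sqrt(10)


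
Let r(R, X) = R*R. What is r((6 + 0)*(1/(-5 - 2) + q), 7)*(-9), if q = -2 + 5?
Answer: -129600/49 ≈ -2644.9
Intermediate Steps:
q = 3
r(R, X) = R²
r((6 + 0)*(1/(-5 - 2) + q), 7)*(-9) = ((6 + 0)*(1/(-5 - 2) + 3))²*(-9) = (6*(1/(-7) + 3))²*(-9) = (6*(-⅐ + 3))²*(-9) = (6*(20/7))²*(-9) = (120/7)²*(-9) = (14400/49)*(-9) = -129600/49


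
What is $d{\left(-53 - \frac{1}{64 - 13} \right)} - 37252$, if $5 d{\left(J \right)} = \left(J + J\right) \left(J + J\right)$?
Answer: $- \frac{455215796}{13005} \approx -35003.0$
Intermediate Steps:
$d{\left(J \right)} = \frac{4 J^{2}}{5}$ ($d{\left(J \right)} = \frac{\left(J + J\right) \left(J + J\right)}{5} = \frac{2 J 2 J}{5} = \frac{4 J^{2}}{5}$)
$d{\left(-53 - \frac{1}{64 - 13} \right)} - 37252 = \frac{4 \left(-53 - \frac{1}{64 - 13}\right)^{2}}{5} - 37252 = \frac{4 \left(-53 - \frac{1}{51}\right)^{2}}{5} - 37252 = \frac{4 \left(- \frac{2704}{51}\right)^{2}}{5} - 37252 = \frac{4}{5} \cdot \frac{7311616}{2601} - 37252 = \frac{29246464}{13005} - 37252 = - \frac{455215796}{13005}$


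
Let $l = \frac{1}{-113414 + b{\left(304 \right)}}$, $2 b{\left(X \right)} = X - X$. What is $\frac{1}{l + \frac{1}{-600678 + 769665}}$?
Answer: $- \frac{2737927374}{7939} \approx -3.4487 \cdot 10^{5}$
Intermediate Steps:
$b{\left(X \right)} = 0$ ($b{\left(X \right)} = \frac{X - X}{2} = \frac{1}{2} \cdot 0 = 0$)
$l = - \frac{1}{113414}$ ($l = \frac{1}{-113414 + 0} = \frac{1}{-113414} = - \frac{1}{113414} \approx -8.8173 \cdot 10^{-6}$)
$\frac{1}{l + \frac{1}{-600678 + 769665}} = \frac{1}{- \frac{1}{113414} + \frac{1}{-600678 + 769665}} = \frac{1}{- \frac{1}{113414} + \frac{1}{168987}} = \frac{1}{- \frac{7939}{2737927374}} = - \frac{2737927374}{7939}$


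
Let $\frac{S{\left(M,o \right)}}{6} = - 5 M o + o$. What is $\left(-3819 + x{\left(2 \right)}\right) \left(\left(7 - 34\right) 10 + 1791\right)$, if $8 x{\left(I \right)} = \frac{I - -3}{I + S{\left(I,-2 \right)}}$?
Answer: $- \frac{1022329503}{176} \approx -5.8087 \cdot 10^{6}$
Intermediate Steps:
$S{\left(M,o \right)} = 6 o - 30 M o$ ($S{\left(M,o \right)} = 6 \left(- 5 M o + o\right) = 6 \left(o - 5 M o\right) = 6 o - 30 M o$)
$x{\left(I \right)} = \frac{3 + I}{8 \left(-12 + 61 I\right)}$ ($x{\left(I \right)} = \frac{\left(I - -3\right) \frac{1}{I + 6 \left(-2\right) \left(1 - 5 I\right)}}{8} = \frac{\left(I + 3\right) \frac{1}{I + \left(-12 + 60 I\right)}}{8} = \frac{\left(3 + I\right) \frac{1}{-12 + 61 I}}{8} = \frac{\frac{1}{-12 + 61 I} \left(3 + I\right)}{8} = \frac{3 + I}{8 \left(-12 + 61 I\right)}$)
$\left(-3819 + x{\left(2 \right)}\right) \left(\left(7 - 34\right) 10 + 1791\right) = \left(-3819 + \frac{3 + 2}{8 \left(-12 + 61 \cdot 2\right)}\right) \left(\left(7 - 34\right) 10 + 1791\right) = \left(-3819 + \frac{1}{8} \frac{1}{-12 + 122} \cdot 5\right) \left(\left(-27\right) 10 + 1791\right) = \left(-3819 + \frac{1}{8} \cdot \frac{1}{110} \cdot 5\right) \left(-270 + 1791\right) = \left(-3819 + \frac{1}{8} \cdot \frac{1}{110} \cdot 5\right) 1521 = \left(-3819 + \frac{1}{176}\right) 1521 = \left(- \frac{672143}{176}\right) 1521 = - \frac{1022329503}{176}$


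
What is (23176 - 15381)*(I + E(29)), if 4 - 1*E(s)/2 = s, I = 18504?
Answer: 143848930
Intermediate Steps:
E(s) = 8 - 2*s
(23176 - 15381)*(I + E(29)) = (23176 - 15381)*(18504 + (8 - 2*29)) = 7795*(18504 + (8 - 58)) = 7795*(18504 - 50) = 7795*18454 = 143848930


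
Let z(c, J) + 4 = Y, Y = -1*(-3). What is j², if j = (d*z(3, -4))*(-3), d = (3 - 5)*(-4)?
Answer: 576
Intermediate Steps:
Y = 3
z(c, J) = -1 (z(c, J) = -4 + 3 = -1)
d = 8 (d = -2*(-4) = 8)
j = 24 (j = (8*(-1))*(-3) = -8*(-3) = 24)
j² = 24² = 576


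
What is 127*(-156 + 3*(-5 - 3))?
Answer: -22860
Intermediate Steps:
127*(-156 + 3*(-5 - 3)) = 127*(-156 + 3*(-8)) = 127*(-156 - 24) = 127*(-180) = -22860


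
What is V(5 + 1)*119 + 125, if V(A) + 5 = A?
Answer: 244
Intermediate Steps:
V(A) = -5 + A
V(5 + 1)*119 + 125 = (-5 + (5 + 1))*119 + 125 = (-5 + 6)*119 + 125 = 1*119 + 125 = 119 + 125 = 244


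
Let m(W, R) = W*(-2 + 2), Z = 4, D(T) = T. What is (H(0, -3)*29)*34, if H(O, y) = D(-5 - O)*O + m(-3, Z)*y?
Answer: 0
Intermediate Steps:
m(W, R) = 0 (m(W, R) = W*0 = 0)
H(O, y) = O*(-5 - O) (H(O, y) = (-5 - O)*O + 0*y = O*(-5 - O) + 0 = O*(-5 - O))
(H(0, -3)*29)*34 = (-1*0*(5 + 0)*29)*34 = (-1*0*5*29)*34 = (0*29)*34 = 0*34 = 0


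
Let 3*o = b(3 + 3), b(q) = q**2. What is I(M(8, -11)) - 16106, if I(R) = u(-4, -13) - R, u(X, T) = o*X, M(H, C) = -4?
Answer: -16150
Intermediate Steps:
o = 12 (o = (3 + 3)**2/3 = (1/3)*6**2 = (1/3)*36 = 12)
u(X, T) = 12*X
I(R) = -48 - R (I(R) = 12*(-4) - R = -48 - R)
I(M(8, -11)) - 16106 = (-48 - 1*(-4)) - 16106 = (-48 + 4) - 16106 = -44 - 16106 = -16150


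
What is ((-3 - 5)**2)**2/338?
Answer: 2048/169 ≈ 12.118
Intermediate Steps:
((-3 - 5)**2)**2/338 = ((-8)**2)**2*(1/338) = 64**2*(1/338) = 4096*(1/338) = 2048/169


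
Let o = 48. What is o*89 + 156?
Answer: 4428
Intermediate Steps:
o*89 + 156 = 48*89 + 156 = 4272 + 156 = 4428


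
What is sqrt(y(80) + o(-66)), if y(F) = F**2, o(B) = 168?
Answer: 2*sqrt(1642) ≈ 81.043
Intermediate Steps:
sqrt(y(80) + o(-66)) = sqrt(80**2 + 168) = sqrt(6400 + 168) = sqrt(6568) = 2*sqrt(1642)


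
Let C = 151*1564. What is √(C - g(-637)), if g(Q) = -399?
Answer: √236563 ≈ 486.38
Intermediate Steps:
C = 236164
√(C - g(-637)) = √(236164 - 1*(-399)) = √(236164 + 399) = √236563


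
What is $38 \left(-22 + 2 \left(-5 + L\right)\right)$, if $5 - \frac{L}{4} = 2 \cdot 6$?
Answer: $-3344$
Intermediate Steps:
$L = -28$ ($L = 20 - 4 \cdot 2 \cdot 6 = 20 - 48 = -28$)
$38 \left(-22 + 2 \left(-5 + L\right)\right) = 38 \left(-22 + 2 \left(-5 - 28\right)\right) = 38 \left(-22 + 2 \left(-33\right)\right) = 38 \left(-22 - 66\right) = 38 \left(-88\right) = -3344$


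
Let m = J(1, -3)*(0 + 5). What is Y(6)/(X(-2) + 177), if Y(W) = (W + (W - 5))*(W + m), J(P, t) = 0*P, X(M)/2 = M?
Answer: 42/173 ≈ 0.24277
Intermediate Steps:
X(M) = 2*M
J(P, t) = 0
m = 0 (m = 0*(0 + 5) = 0*5 = 0)
Y(W) = W*(-5 + 2*W) (Y(W) = (W + (W - 5))*(W + 0) = (W + (-5 + W))*W = (-5 + 2*W)*W = W*(-5 + 2*W))
Y(6)/(X(-2) + 177) = (6*(-5 + 2*6))/(2*(-2) + 177) = (6*(-5 + 12))/(-4 + 177) = (6*7)/173 = 42*(1/173) = 42/173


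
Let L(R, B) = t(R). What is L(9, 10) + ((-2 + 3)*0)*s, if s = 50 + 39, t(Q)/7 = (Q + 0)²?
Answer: 567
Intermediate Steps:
t(Q) = 7*Q² (t(Q) = 7*(Q + 0)² = 7*Q²)
s = 89
L(R, B) = 7*R²
L(9, 10) + ((-2 + 3)*0)*s = 7*9² + ((-2 + 3)*0)*89 = 7*81 + (1*0)*89 = 567 + 0*89 = 567 + 0 = 567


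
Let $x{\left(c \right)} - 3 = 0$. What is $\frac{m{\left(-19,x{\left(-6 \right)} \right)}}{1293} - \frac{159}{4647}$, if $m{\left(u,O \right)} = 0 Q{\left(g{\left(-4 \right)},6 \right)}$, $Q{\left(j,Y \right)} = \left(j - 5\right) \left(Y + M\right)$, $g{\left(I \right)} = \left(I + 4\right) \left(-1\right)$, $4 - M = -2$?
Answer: $- \frac{53}{1549} \approx -0.034216$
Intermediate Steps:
$M = 6$ ($M = 4 - -2 = 4 + 2 = 6$)
$x{\left(c \right)} = 3$ ($x{\left(c \right)} = 3 + 0 = 3$)
$g{\left(I \right)} = -4 - I$ ($g{\left(I \right)} = \left(4 + I\right) \left(-1\right) = -4 - I$)
$Q{\left(j,Y \right)} = \left(-5 + j\right) \left(6 + Y\right)$ ($Q{\left(j,Y \right)} = \left(j - 5\right) \left(Y + 6\right) = \left(-5 + j\right) \left(6 + Y\right)$)
$m{\left(u,O \right)} = 0$ ($m{\left(u,O \right)} = 0 \left(-30 - 30 + 6 \left(-4 - -4\right) + 6 \left(-4 - -4\right)\right) = 0 \left(-30 - 30 + 6 \left(-4 + 4\right) + 6 \left(-4 + 4\right)\right) = 0 \left(-30 - 30 + 6 \cdot 0 + 6 \cdot 0\right) = 0 \left(-30 - 30 + 0 + 0\right) = 0 \left(-60\right) = 0$)
$\frac{m{\left(-19,x{\left(-6 \right)} \right)}}{1293} - \frac{159}{4647} = \frac{0}{1293} - \frac{159}{4647} = 0 \cdot \frac{1}{1293} - \frac{53}{1549} = 0 - \frac{53}{1549} = - \frac{53}{1549}$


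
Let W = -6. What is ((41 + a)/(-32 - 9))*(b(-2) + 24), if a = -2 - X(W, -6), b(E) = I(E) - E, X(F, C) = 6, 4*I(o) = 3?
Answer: -3531/164 ≈ -21.530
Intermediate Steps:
I(o) = 3/4 (I(o) = (1/4)*3 = 3/4)
b(E) = 3/4 - E
a = -8 (a = -2 - 1*6 = -2 - 6 = -8)
((41 + a)/(-32 - 9))*(b(-2) + 24) = ((41 - 8)/(-32 - 9))*((3/4 - 1*(-2)) + 24) = (33/(-41))*((3/4 + 2) + 24) = (33*(-1/41))*(11/4 + 24) = -33/41*107/4 = -3531/164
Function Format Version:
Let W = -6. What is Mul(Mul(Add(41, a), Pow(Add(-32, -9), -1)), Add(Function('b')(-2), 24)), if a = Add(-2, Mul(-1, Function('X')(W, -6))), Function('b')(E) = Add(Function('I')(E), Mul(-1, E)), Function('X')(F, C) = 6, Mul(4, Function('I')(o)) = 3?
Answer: Rational(-3531, 164) ≈ -21.530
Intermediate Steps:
Function('I')(o) = Rational(3, 4) (Function('I')(o) = Mul(Rational(1, 4), 3) = Rational(3, 4))
Function('b')(E) = Add(Rational(3, 4), Mul(-1, E))
a = -8 (a = Add(-2, Mul(-1, 6)) = Add(-2, -6) = -8)
Mul(Mul(Add(41, a), Pow(Add(-32, -9), -1)), Add(Function('b')(-2), 24)) = Mul(Mul(Add(41, -8), Pow(Add(-32, -9), -1)), Add(Add(Rational(3, 4), Mul(-1, -2)), 24)) = Mul(Mul(33, Pow(-41, -1)), Add(Add(Rational(3, 4), 2), 24)) = Mul(Mul(33, Rational(-1, 41)), Add(Rational(11, 4), 24)) = Mul(Rational(-33, 41), Rational(107, 4)) = Rational(-3531, 164)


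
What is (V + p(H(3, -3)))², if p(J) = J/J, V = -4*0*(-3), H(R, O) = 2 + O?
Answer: 1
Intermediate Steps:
V = 0 (V = 0*(-3) = 0)
p(J) = 1
(V + p(H(3, -3)))² = (0 + 1)² = 1² = 1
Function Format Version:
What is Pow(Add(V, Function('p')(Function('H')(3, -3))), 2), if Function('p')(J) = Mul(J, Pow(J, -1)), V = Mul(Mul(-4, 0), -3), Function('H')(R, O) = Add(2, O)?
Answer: 1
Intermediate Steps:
V = 0 (V = Mul(0, -3) = 0)
Function('p')(J) = 1
Pow(Add(V, Function('p')(Function('H')(3, -3))), 2) = Pow(Add(0, 1), 2) = Pow(1, 2) = 1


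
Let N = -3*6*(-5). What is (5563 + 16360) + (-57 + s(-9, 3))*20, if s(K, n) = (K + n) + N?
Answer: 22463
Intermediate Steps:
N = 90 (N = -18*(-5) = 90)
s(K, n) = 90 + K + n (s(K, n) = (K + n) + 90 = 90 + K + n)
(5563 + 16360) + (-57 + s(-9, 3))*20 = (5563 + 16360) + (-57 + (90 - 9 + 3))*20 = 21923 + (-57 + 84)*20 = 21923 + 27*20 = 21923 + 540 = 22463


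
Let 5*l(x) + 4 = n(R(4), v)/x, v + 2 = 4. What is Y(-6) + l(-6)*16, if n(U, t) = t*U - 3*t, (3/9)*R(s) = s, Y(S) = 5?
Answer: -87/5 ≈ -17.400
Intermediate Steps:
v = 2 (v = -2 + 4 = 2)
R(s) = 3*s
n(U, t) = -3*t + U*t (n(U, t) = U*t - 3*t = -3*t + U*t)
l(x) = -⅘ + 18/(5*x) (l(x) = -⅘ + ((2*(-3 + 3*4))/x)/5 = -⅘ + ((2*(-3 + 12))/x)/5 = -⅘ + ((2*9)/x)/5 = -⅘ + (18/x)/5 = -⅘ + 18/(5*x))
Y(-6) + l(-6)*16 = 5 + ((⅖)*(9 - 2*(-6))/(-6))*16 = 5 + ((⅖)*(-⅙)*(9 + 12))*16 = 5 + ((⅖)*(-⅙)*21)*16 = 5 - 7/5*16 = 5 - 112/5 = -87/5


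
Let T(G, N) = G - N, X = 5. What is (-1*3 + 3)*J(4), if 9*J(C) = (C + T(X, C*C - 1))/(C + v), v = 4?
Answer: 0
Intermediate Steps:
J(C) = (6 + C - C²)/(9*(4 + C)) (J(C) = ((C + (5 - (C*C - 1)))/(C + 4))/9 = ((C + (5 - (C² - 1)))/(4 + C))/9 = ((C + (5 - (-1 + C²)))/(4 + C))/9 = ((C + (5 + (1 - C²)))/(4 + C))/9 = ((C + (6 - C²))/(4 + C))/9 = ((6 + C - C²)/(4 + C))/9 = (6 + C - C²)/(9*(4 + C)))
(-1*3 + 3)*J(4) = (-1*3 + 3)*((6 + 4 - 1*4²)/(9*(4 + 4))) = (-3 + 3)*((⅑)*(6 + 4 - 1*16)/8) = 0*((⅑)*(⅛)*(6 + 4 - 16)) = 0*((⅑)*(⅛)*(-6)) = 0*(-1/12) = 0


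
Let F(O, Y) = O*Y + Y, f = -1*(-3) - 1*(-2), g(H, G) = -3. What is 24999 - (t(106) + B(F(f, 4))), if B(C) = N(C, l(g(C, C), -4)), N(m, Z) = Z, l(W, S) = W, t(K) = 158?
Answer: 24844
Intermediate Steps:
f = 5 (f = 3 + 2 = 5)
F(O, Y) = Y + O*Y
B(C) = -3
24999 - (t(106) + B(F(f, 4))) = 24999 - (158 - 3) = 24999 - 1*155 = 24999 - 155 = 24844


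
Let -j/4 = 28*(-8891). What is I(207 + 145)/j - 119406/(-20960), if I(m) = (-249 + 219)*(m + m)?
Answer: 3701902011/652243760 ≈ 5.6756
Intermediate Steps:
I(m) = -60*m
j = 995792 (j = -112*(-8891) = -4*(-248948) = 995792)
I(207 + 145)/j - 119406/(-20960) = -60*(207 + 145)/995792 - 119406/(-20960) = -60*352*(1/995792) - 119406*(-1/20960) = -21120*1/995792 + 59703/10480 = -1320/62237 + 59703/10480 = 3701902011/652243760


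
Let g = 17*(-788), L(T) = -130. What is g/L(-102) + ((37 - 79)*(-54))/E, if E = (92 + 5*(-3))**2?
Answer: 5694266/55055 ≈ 103.43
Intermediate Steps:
E = 5929 (E = (92 - 15)**2 = 77**2 = 5929)
g = -13396
g/L(-102) + ((37 - 79)*(-54))/E = -13396/(-130) + ((37 - 79)*(-54))/5929 = -13396*(-1/130) - 42*(-54)*(1/5929) = 6698/65 + 2268*(1/5929) = 6698/65 + 324/847 = 5694266/55055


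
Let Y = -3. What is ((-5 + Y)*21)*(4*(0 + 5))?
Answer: -3360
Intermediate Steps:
((-5 + Y)*21)*(4*(0 + 5)) = ((-5 - 3)*21)*(4*(0 + 5)) = (-8*21)*(4*5) = -168*20 = -3360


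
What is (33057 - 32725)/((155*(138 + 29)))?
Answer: 332/25885 ≈ 0.012826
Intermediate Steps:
(33057 - 32725)/((155*(138 + 29))) = 332/((155*167)) = 332/25885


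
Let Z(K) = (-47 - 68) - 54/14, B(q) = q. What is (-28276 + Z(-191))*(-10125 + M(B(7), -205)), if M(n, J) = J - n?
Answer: 2054623468/7 ≈ 2.9352e+8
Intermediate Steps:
Z(K) = -832/7 (Z(K) = -115 - 54*1/14 = -115 - 27/7 = -832/7)
(-28276 + Z(-191))*(-10125 + M(B(7), -205)) = (-28276 - 832/7)*(-10125 + (-205 - 1*7)) = -198764*(-10125 + (-205 - 7))/7 = -198764*(-10125 - 212)/7 = -198764/7*(-10337) = 2054623468/7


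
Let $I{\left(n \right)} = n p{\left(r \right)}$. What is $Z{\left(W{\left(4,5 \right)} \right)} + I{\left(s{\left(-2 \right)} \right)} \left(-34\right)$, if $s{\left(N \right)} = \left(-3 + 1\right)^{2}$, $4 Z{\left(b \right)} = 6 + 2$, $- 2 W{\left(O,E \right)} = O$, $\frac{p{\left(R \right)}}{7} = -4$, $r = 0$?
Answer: $3810$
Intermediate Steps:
$p{\left(R \right)} = -28$ ($p{\left(R \right)} = 7 \left(-4\right) = -28$)
$W{\left(O,E \right)} = - \frac{O}{2}$
$Z{\left(b \right)} = 2$ ($Z{\left(b \right)} = \frac{6 + 2}{4} = \frac{1}{4} \cdot 8 = 2$)
$s{\left(N \right)} = 4$ ($s{\left(N \right)} = \left(-2\right)^{2} = 4$)
$I{\left(n \right)} = - 28 n$ ($I{\left(n \right)} = n \left(-28\right) = - 28 n$)
$Z{\left(W{\left(4,5 \right)} \right)} + I{\left(s{\left(-2 \right)} \right)} \left(-34\right) = 2 + \left(-28\right) 4 \left(-34\right) = 2 - -3808 = 2 + 3808 = 3810$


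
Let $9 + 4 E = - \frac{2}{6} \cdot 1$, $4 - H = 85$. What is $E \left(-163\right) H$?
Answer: $-30807$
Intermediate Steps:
$H = -81$ ($H = 4 - 85 = -81$)
$E = - \frac{7}{3}$ ($E = - \frac{9}{4} + \frac{- \frac{2}{6} \cdot 1}{4} = - \frac{9}{4} + \frac{\left(-1\right) \frac{1}{3} \cdot 1}{4} = - \frac{9}{4} + \frac{\left(- \frac{1}{3}\right) 1}{4} = - \frac{9}{4} + \frac{1}{4} \left(- \frac{1}{3}\right) = - \frac{9}{4} - \frac{1}{12} = - \frac{7}{3} \approx -2.3333$)
$E \left(-163\right) H = \left(- \frac{7}{3}\right) \left(-163\right) \left(-81\right) = \frac{1141}{3} \left(-81\right) = -30807$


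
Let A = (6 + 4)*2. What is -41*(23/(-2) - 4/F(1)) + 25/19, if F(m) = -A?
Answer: 88277/190 ≈ 464.62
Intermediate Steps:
A = 20 (A = 10*2 = 20)
F(m) = -20 (F(m) = -1*20 = -20)
-41*(23/(-2) - 4/F(1)) + 25/19 = -41*(23/(-2) - 4/(-20)) + 25/19 = -41*(23*(-½) - 4*(-1/20)) + 25*(1/19) = -41*(-23/2 + ⅕) + 25/19 = -41*(-113/10) + 25/19 = 4633/10 + 25/19 = 88277/190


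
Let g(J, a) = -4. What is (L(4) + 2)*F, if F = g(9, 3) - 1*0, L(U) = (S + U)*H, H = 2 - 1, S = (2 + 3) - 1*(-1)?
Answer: -48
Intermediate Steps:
S = 6 (S = 5 + 1 = 6)
H = 1
L(U) = 6 + U (L(U) = (6 + U)*1 = 6 + U)
F = -4 (F = -4 - 1*0 = -4 + 0 = -4)
(L(4) + 2)*F = ((6 + 4) + 2)*(-4) = (10 + 2)*(-4) = 12*(-4) = -48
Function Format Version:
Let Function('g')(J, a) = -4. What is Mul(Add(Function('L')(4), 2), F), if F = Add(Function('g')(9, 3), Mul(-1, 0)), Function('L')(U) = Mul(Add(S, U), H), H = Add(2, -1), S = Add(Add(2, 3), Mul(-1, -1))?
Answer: -48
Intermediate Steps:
S = 6 (S = Add(5, 1) = 6)
H = 1
Function('L')(U) = Add(6, U) (Function('L')(U) = Mul(Add(6, U), 1) = Add(6, U))
F = -4 (F = Add(-4, Mul(-1, 0)) = Add(-4, 0) = -4)
Mul(Add(Function('L')(4), 2), F) = Mul(Add(Add(6, 4), 2), -4) = Mul(Add(10, 2), -4) = Mul(12, -4) = -48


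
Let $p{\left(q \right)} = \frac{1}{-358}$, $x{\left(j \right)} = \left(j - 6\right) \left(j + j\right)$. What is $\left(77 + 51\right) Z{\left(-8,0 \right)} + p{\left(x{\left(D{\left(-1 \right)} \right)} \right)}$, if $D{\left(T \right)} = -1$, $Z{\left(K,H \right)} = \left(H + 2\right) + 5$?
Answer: $\frac{320767}{358} \approx 896.0$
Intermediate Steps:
$Z{\left(K,H \right)} = 7 + H$ ($Z{\left(K,H \right)} = \left(2 + H\right) + 5 = 7 + H$)
$x{\left(j \right)} = 2 j \left(-6 + j\right)$ ($x{\left(j \right)} = \left(-6 + j\right) 2 j = 2 j \left(-6 + j\right)$)
$p{\left(q \right)} = - \frac{1}{358}$
$\left(77 + 51\right) Z{\left(-8,0 \right)} + p{\left(x{\left(D{\left(-1 \right)} \right)} \right)} = \left(77 + 51\right) \left(7 + 0\right) - \frac{1}{358} = 128 \cdot 7 - \frac{1}{358} = 896 - \frac{1}{358} = \frac{320767}{358}$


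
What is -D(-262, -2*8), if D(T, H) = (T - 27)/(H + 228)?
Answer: 289/212 ≈ 1.3632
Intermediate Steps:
D(T, H) = (-27 + T)/(228 + H)
-D(-262, -2*8) = -(-27 - 262)/(228 - 2*8) = -(-289)/(228 - 16) = -(-289)/212 = -1*(-289/212) = 289/212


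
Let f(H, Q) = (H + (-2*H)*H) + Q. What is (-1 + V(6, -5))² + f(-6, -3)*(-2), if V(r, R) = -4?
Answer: 187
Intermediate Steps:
f(H, Q) = H + Q - 2*H² (f(H, Q) = (H - 2*H²) + Q = H + Q - 2*H²)
(-1 + V(6, -5))² + f(-6, -3)*(-2) = (-1 - 4)² + (-6 - 3 - 2*(-6)²)*(-2) = (-5)² + (-6 - 3 - 2*36)*(-2) = 25 + (-6 - 3 - 72)*(-2) = 25 - 81*(-2) = 25 + 162 = 187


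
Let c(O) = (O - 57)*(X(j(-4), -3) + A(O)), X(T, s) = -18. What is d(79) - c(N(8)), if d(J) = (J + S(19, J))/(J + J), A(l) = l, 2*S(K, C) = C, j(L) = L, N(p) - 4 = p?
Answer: -1077/4 ≈ -269.25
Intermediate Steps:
N(p) = 4 + p
S(K, C) = C/2
d(J) = 3/4 (d(J) = (J + J/2)/(J + J) = (3*J/2)/((2*J)) = (3*J/2)*(1/(2*J)) = 3/4)
c(O) = (-57 + O)*(-18 + O) (c(O) = (O - 57)*(-18 + O) = (-57 + O)*(-18 + O))
d(79) - c(N(8)) = 3/4 - (1026 + (4 + 8)**2 - 75*(4 + 8)) = 3/4 - (1026 + 12**2 - 75*12) = 3/4 - (1026 + 144 - 900) = 3/4 - 1*270 = 3/4 - 270 = -1077/4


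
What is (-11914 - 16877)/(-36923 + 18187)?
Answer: 28791/18736 ≈ 1.5367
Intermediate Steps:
(-11914 - 16877)/(-36923 + 18187) = -28791/(-18736) = -28791*(-1/18736) = 28791/18736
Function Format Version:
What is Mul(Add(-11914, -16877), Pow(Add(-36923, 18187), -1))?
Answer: Rational(28791, 18736) ≈ 1.5367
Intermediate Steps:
Mul(Add(-11914, -16877), Pow(Add(-36923, 18187), -1)) = Mul(-28791, Pow(-18736, -1)) = Mul(-28791, Rational(-1, 18736)) = Rational(28791, 18736)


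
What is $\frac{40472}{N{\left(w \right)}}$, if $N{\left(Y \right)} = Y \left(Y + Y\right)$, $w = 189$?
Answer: $\frac{20236}{35721} \approx 0.5665$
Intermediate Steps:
$N{\left(Y \right)} = 2 Y^{2}$ ($N{\left(Y \right)} = Y 2 Y = 2 Y^{2}$)
$\frac{40472}{N{\left(w \right)}} = \frac{40472}{2 \cdot 189^{2}} = \frac{40472}{2 \cdot 35721} = \frac{40472}{71442} = 40472 \cdot \frac{1}{71442} = \frac{20236}{35721}$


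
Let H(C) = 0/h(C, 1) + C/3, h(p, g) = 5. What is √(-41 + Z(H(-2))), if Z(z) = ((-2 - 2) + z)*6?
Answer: I*√69 ≈ 8.3066*I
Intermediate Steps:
H(C) = C/3 (H(C) = 0/5 + C/3 = 0*(⅕) + C*(⅓) = 0 + C/3 = C/3)
Z(z) = -24 + 6*z (Z(z) = (-4 + z)*6 = -24 + 6*z)
√(-41 + Z(H(-2))) = √(-41 + (-24 + 6*((⅓)*(-2)))) = √(-41 + (-24 + 6*(-⅔))) = √(-41 + (-24 - 4)) = √(-41 - 28) = √(-69) = I*√69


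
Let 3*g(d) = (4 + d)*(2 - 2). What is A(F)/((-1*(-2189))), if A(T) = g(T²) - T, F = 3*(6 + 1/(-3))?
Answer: -17/2189 ≈ -0.0077661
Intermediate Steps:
F = 17 (F = 3*(6 - ⅓) = 3*(17/3) = 17)
g(d) = 0 (g(d) = ((4 + d)*(2 - 2))/3 = ((4 + d)*0)/3 = (⅓)*0 = 0)
A(T) = -T (A(T) = 0 - T = -T)
A(F)/((-1*(-2189))) = (-1*17)/((-1*(-2189))) = -17/2189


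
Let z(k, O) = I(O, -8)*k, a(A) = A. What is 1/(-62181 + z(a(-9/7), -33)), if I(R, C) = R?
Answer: -7/434970 ≈ -1.6093e-5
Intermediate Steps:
z(k, O) = O*k
1/(-62181 + z(a(-9/7), -33)) = 1/(-62181 - (-297)/7) = 1/(-62181 - 33*(-9/7)) = 1/(-62181 + 297/7) = 1/(-434970/7) = -7/434970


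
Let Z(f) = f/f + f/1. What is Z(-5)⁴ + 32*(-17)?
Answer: -288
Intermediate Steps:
Z(f) = 1 + f (Z(f) = 1 + f*1 = 1 + f)
Z(-5)⁴ + 32*(-17) = (1 - 5)⁴ + 32*(-17) = (-4)⁴ - 544 = 256 - 544 = -288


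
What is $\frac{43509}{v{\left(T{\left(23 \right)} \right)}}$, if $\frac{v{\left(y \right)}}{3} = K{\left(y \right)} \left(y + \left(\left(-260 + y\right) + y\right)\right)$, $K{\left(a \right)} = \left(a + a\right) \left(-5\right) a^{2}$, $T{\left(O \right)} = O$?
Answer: $\frac{14503}{23238970} \approx 0.00062408$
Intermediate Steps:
$K{\left(a \right)} = - 10 a^{3}$ ($K{\left(a \right)} = 2 a \left(-5\right) a^{2} = - 10 a a^{2} = - 10 a^{3}$)
$v{\left(y \right)} = - 30 y^{3} \left(-260 + 3 y\right)$ ($v{\left(y \right)} = 3 - 10 y^{3} \left(y + \left(\left(-260 + y\right) + y\right)\right) = 3 - 10 y^{3} \left(y + \left(-260 + 2 y\right)\right) = 3 - 10 y^{3} \left(-260 + 3 y\right) = 3 \left(- 10 y^{3} \left(-260 + 3 y\right)\right) = - 30 y^{3} \left(-260 + 3 y\right)$)
$\frac{43509}{v{\left(T{\left(23 \right)} \right)}} = \frac{43509}{23^{3} \left(7800 - 2070\right)} = \frac{43509}{12167 \left(7800 - 2070\right)} = \frac{43509}{12167 \cdot 5730} = \frac{43509}{69716910} = 43509 \cdot \frac{1}{69716910} = \frac{14503}{23238970}$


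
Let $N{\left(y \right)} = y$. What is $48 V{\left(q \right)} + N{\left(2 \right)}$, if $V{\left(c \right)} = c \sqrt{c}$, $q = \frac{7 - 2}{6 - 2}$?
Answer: $2 + 30 \sqrt{5} \approx 69.082$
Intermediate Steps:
$q = \frac{5}{4} \approx 1.25$
$V{\left(c \right)} = c^{\frac{3}{2}}$
$48 V{\left(q \right)} + N{\left(2 \right)} = 48 \left(\frac{5}{4}\right)^{\frac{3}{2}} + 2 = 48 \frac{5 \sqrt{5}}{8} + 2 = 30 \sqrt{5} + 2 = 2 + 30 \sqrt{5}$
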